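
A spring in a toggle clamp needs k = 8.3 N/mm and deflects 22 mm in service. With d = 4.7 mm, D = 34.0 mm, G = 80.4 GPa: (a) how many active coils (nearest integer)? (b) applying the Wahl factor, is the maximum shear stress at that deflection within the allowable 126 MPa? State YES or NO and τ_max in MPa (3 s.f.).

N_a = Gd⁴/(8D³k) = (80.4×10³)(4.7⁴)/(8·34.0³·8.3) = 15.03 → N_a = 15
Actual rate k = Gd⁴/(8D³·15) = 8.3182 N/mm
Working load F = kδ = 8.3182·22 = 183 N
C = 34.0/4.7 = 7.2340; K_W = (4C−1)/(4C−4)+0.615/C = 1.2053
τ_max = K_W·8FD/(πd³) = 1.2053·152.61 = 183.94 MPa
τ_max > 126 MPa → exceeds allowable

(a) 15 coils; (b) NO, τ_max = 184 MPa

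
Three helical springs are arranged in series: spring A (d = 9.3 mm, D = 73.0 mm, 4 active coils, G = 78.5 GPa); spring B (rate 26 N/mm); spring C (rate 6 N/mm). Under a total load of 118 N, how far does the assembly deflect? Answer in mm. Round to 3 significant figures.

k_A = Gd⁴/(8D³N_a) = (78.5×10³)(9.3⁴)/(8·73.0³·4) = 47.172 N/mm
Series: 1/k_eq = 1/47.172 + 1/26 + 1/6 = 0.22633; k_eq = 4.4184 N/mm
δ = F/k_eq = 118/4.4184 = 26.707 mm

26.7 mm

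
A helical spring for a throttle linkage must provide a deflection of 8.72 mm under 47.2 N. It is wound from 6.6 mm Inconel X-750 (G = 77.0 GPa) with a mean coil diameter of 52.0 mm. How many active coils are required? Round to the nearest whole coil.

Required rate k = F/δ = 47.2/8.72 = 5.4128 N/mm
N_a = Gd⁴/(8D³k) = (77.0×10³ × 6.6⁴)/(8 × 52.0³ × 5.4128)
    = 1.46105e+08 / 6.08871e+06 = 24 → 24 coils

24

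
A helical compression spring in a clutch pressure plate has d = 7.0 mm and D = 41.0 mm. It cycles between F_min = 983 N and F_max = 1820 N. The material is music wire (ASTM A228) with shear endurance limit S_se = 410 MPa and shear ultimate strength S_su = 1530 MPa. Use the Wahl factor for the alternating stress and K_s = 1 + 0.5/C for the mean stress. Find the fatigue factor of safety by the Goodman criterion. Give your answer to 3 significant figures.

C = D/d = 41.0/7.0 = 5.8571; K_W = (4C−1)/(4C−4)+0.615/C = 1.2594; K_s = 1+0.5/C = 1.0854
F_a = (F_max−F_min)/2 = 418.5 N; F_m = (F_max+F_min)/2 = 1401.5 N
τ_a = K_W·8F_aD/(πd³) = 1.2594 × 127.39 = 160.43 MPa
τ_m = K_s·8F_mD/(πd³) = 1.0854 × 426.6 = 463.02 MPa
Goodman: 1/n_f = τ_a/S_se + τ_m/S_su = 160.43/410 + 463.02/1530 = 0.39130 + 0.30263 = 0.69393
n_f = 1/0.69393 = 1.441

1.44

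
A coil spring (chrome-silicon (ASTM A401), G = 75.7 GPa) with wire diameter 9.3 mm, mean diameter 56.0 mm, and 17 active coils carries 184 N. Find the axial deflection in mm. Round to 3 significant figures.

k = Gd⁴/(8D³N_a) = (75.7×10³)(9.3⁴)/(8·56.0³·17) = 23.71 N/mm
δ = F/k = 184 / 23.71 = 7.7606 mm

7.76 mm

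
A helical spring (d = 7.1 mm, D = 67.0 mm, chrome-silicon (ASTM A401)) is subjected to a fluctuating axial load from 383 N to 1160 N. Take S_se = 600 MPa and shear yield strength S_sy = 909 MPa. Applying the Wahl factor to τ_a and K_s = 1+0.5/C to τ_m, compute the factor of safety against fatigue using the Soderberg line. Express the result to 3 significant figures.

C = D/d = 67.0/7.1 = 9.4366; K_W = (4C−1)/(4C−4)+0.615/C = 1.1541; K_s = 1+0.5/C = 1.0530
F_a = (F_max−F_min)/2 = 388.5 N; F_m = (F_max+F_min)/2 = 771.5 N
τ_a = K_W·8F_aD/(πd³) = 1.1541 × 185.2 = 213.73 MPa
τ_m = K_s·8F_mD/(πd³) = 1.0530 × 367.77 = 387.26 MPa
Soderberg: 1/n_f = τ_a/S_se + τ_m/S_sy = 213.73/600 + 387.26/909 = 0.35621 + 0.42602 = 0.78224
n_f = 1/0.78224 = 1.278

1.28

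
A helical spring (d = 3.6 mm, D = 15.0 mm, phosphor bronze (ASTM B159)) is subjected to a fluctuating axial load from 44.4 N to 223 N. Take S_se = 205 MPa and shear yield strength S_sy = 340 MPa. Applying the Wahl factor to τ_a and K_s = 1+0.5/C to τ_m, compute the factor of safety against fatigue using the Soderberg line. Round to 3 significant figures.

1.17

C = D/d = 15.0/3.6 = 4.1667; K_W = (4C−1)/(4C−4)+0.615/C = 1.3844; K_s = 1+0.5/C = 1.1200
F_a = (F_max−F_min)/2 = 89.3 N; F_m = (F_max+F_min)/2 = 133.7 N
τ_a = K_W·8F_aD/(πd³) = 1.3844 × 73.11 = 101.22 MPa
τ_m = K_s·8F_mD/(πd³) = 1.1200 × 109.46 = 122.6 MPa
Soderberg: 1/n_f = τ_a/S_se + τ_m/S_sy = 101.22/205 + 122.6/340 = 0.49374 + 0.36057 = 0.85431
n_f = 1/0.85431 = 1.171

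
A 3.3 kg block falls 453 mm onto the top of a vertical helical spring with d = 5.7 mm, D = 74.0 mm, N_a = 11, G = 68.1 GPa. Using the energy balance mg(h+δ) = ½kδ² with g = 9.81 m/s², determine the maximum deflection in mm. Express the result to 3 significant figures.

k = Gd⁴/(8D³N_a) = (68.1×10³)(5.7⁴)/(8·74.0³·11) = 2.0159 N/mm
W = mg = 3.3 × 9.81 = 32.373 N
½kδ² − Wδ − Wh = 0 → δ = (W + √(W² + 2kWh))/k
δ = (32.373 + √(1048 + 59126.2))/2.0159 = (32.373 + 245.3)/2.0159 = 137.74 mm

138 mm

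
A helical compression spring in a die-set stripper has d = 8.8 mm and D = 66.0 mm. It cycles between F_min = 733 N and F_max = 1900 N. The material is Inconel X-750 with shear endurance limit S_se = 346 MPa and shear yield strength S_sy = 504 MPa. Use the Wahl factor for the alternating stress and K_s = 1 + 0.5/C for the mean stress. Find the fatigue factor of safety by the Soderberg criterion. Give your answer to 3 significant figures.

0.844

C = D/d = 66.0/8.8 = 7.5000; K_W = (4C−1)/(4C−4)+0.615/C = 1.1974; K_s = 1+0.5/C = 1.0667
F_a = (F_max−F_min)/2 = 583.5 N; F_m = (F_max+F_min)/2 = 1316.5 N
τ_a = K_W·8F_aD/(πd³) = 1.1974 × 143.91 = 172.31 MPa
τ_m = K_s·8F_mD/(πd³) = 1.0667 × 324.68 = 346.33 MPa
Soderberg: 1/n_f = τ_a/S_se + τ_m/S_sy = 172.31/346 + 346.33/504 = 0.49801 + 0.68716 = 1.1852
n_f = 1/1.1852 = 0.8438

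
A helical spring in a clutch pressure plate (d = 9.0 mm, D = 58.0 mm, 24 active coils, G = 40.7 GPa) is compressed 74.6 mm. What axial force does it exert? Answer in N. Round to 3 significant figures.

k = Gd⁴/(8D³N_a) = (40.7×10³)(9.0⁴)/(8·58.0³·24) = 7.1282 N/mm
F = k·δ = 7.1282 × 74.6 = 531.76 N

532 N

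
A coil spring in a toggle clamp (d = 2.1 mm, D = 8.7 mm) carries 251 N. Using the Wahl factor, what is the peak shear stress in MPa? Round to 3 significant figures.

Spring index C = D/d = 8.7/2.1 = 4.1429
K_W = (4C−1)/(4C−4) + 0.615/C = 15.571/12.571 + 0.1484 = 1.3871
τ₀ = 8FD/(πd³) = 8·251·8.7/(π·2.1³) = 17469.6/29.094 = 600.45 MPa
τ_max = K·τ₀ = 1.3871 × 600.45 = 832.87 MPa

833 MPa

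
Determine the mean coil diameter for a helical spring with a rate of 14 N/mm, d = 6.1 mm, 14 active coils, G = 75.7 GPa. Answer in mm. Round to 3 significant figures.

D = (Gd⁴/(8N_a·k))^(1/3) = (75.7×10³·6.1⁴/(8·14·14))^(1/3)
  = (66845)^(1/3) = 40.5841 mm

40.6 mm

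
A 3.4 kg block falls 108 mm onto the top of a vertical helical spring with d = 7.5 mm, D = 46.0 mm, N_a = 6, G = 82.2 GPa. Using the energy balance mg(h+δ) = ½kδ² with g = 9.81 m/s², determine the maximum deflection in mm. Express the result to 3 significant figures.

k = Gd⁴/(8D³N_a) = (82.2×10³)(7.5⁴)/(8·46.0³·6) = 55.668 N/mm
W = mg = 3.4 × 9.81 = 33.354 N
½kδ² − Wδ − Wh = 0 → δ = (W + √(W² + 2kWh))/k
δ = (33.354 + √(1112.5 + 401055))/55.668 = (33.354 + 634.17)/55.668 = 11.991 mm

12.0 mm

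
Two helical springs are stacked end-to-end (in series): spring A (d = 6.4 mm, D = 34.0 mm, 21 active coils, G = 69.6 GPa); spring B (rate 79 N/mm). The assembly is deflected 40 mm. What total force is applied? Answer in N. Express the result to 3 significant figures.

k_A = Gd⁴/(8D³N_a) = (69.6×10³)(6.4⁴)/(8·34.0³·21) = 17.684 N/mm
Series: 1/k_eq = 1/17.684 + 1/79 = 0.069206; k_eq = 14.45 N/mm
F = k_eq·δ = 14.45·40 = 577.98 N

578 N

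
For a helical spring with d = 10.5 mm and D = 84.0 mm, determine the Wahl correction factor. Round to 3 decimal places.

C = D/d = 84.0/10.5 = 8.0000
K_W = (4C−1)/(4C−4) + 0.615/C = 31.000/28.000 + 0.0769 = 1.1840

1.184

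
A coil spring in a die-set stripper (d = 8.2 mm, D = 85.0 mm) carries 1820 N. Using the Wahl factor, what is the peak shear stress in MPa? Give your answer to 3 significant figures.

Spring index C = D/d = 85.0/8.2 = 10.3659
K_W = (4C−1)/(4C−4) + 0.615/C = 40.463/37.463 + 0.0593 = 1.1394
τ₀ = 8FD/(πd³) = 8·1820·85.0/(π·8.2³) = 1.2376e+06/1732.2 = 714.48 MPa
τ_max = K·τ₀ = 1.1394 × 714.48 = 814.08 MPa

814 MPa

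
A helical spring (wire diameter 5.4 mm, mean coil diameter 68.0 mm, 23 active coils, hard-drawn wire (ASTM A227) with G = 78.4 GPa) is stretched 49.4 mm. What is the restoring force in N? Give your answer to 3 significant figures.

k = Gd⁴/(8D³N_a) = (78.4×10³)(5.4⁴)/(8·68.0³·23) = 1.1522 N/mm
F = k·δ = 1.1522 × 49.4 = 56.921 N

56.9 N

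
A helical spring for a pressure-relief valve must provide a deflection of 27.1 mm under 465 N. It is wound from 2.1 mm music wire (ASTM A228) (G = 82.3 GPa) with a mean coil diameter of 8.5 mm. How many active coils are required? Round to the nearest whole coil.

Required rate k = F/δ = 465/27.1 = 17.159 N/mm
N_a = Gd⁴/(8D³k) = (82.3×10³ × 2.1⁴)/(8 × 8.5³ × 17.159)
    = 1.60058e+06 / 84300.6 = 18.99 → 19 coils

19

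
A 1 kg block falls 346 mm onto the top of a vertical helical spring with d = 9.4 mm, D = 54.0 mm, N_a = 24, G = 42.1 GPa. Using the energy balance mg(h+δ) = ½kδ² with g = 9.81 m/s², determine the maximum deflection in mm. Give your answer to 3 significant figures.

25.9 mm

k = Gd⁴/(8D³N_a) = (42.1×10³)(9.4⁴)/(8·54.0³·24) = 10.872 N/mm
W = mg = 1 × 9.81 = 9.81 N
½kδ² − Wδ − Wh = 0 → δ = (W + √(W² + 2kWh))/k
δ = (9.81 + √(96.236 + 73805.1))/10.872 = (9.81 + 271.85)/10.872 = 25.907 mm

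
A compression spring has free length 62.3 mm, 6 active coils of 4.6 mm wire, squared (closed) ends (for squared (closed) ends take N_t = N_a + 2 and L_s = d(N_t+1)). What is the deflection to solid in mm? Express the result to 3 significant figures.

N_t = 8; L_s = 4.6·9 = 41.4 mm
δ_solid = L₀ − L_s = 62.3 − 41.4 = 20.9 mm

20.9 mm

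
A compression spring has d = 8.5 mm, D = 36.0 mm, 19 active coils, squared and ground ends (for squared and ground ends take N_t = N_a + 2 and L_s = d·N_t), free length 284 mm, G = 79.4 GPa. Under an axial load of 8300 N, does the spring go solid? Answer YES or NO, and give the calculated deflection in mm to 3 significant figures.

k = Gd⁴/(8D³N_a) = (79.4×10³)(8.5⁴)/(8·36.0³·19) = 58.445 N/mm
N_t = 21; L_s = 8.5·21 = 178.5 mm; δ_solid = L₀ − L_s = 284 − 178.5 = 105.5 mm
δ = F/k = 8300/58.445 = 142.01 mm
δ ≥ δ_solid → spring goes solid

YES, δ = 142 mm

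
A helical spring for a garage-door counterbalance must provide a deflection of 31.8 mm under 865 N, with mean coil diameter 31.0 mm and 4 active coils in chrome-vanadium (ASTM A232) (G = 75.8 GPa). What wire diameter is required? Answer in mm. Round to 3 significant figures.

Required rate k = F/δ = 865/31.8 = 27.201 N/mm
d = (8D³N_a·k / G)^(1/4) = (8·31.0³·4·27.201 / (75.8×10³))^0.25
  = (342.1)^0.25 = 4.3007 mm

4.30 mm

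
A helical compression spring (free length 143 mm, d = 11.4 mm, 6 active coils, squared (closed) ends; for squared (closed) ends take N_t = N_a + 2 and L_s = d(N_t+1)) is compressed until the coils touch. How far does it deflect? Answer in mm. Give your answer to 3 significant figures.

40.4 mm

N_t = 8; L_s = 11.4·9 = 102.6 mm
δ_solid = L₀ − L_s = 143 − 102.6 = 40.4 mm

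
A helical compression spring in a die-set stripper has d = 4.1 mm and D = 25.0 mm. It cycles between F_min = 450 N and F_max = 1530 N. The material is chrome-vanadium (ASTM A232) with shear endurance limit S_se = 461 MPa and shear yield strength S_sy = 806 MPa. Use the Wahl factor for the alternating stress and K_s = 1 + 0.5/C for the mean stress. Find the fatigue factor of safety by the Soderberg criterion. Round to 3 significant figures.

0.388

C = D/d = 25.0/4.1 = 6.0976; K_W = (4C−1)/(4C−4)+0.615/C = 1.2480; K_s = 1+0.5/C = 1.0820
F_a = (F_max−F_min)/2 = 540 N; F_m = (F_max+F_min)/2 = 990 N
τ_a = K_W·8F_aD/(πd³) = 1.2480 × 498.8 = 622.49 MPa
τ_m = K_s·8F_mD/(πd³) = 1.0820 × 914.46 = 989.44 MPa
Soderberg: 1/n_f = τ_a/S_se + τ_m/S_sy = 622.49/461 + 989.44/806 = 1.35031 + 1.22760 = 2.5779
n_f = 1/2.5779 = 0.3879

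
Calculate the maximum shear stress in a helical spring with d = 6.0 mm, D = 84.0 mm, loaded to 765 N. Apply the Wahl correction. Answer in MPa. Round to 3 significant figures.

Spring index C = D/d = 84.0/6.0 = 14.0000
K_W = (4C−1)/(4C−4) + 0.615/C = 55.000/52.000 + 0.0439 = 1.1016
τ₀ = 8FD/(πd³) = 8·765·84.0/(π·6.0³) = 514080/678.58 = 757.58 MPa
τ_max = K·τ₀ = 1.1016 × 757.58 = 834.56 MPa

835 MPa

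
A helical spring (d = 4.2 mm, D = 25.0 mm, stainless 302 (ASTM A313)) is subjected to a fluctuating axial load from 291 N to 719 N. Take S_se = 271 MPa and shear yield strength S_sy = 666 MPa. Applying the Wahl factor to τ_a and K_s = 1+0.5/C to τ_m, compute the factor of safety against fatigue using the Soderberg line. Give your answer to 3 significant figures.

C = D/d = 25.0/4.2 = 5.9524; K_W = (4C−1)/(4C−4)+0.615/C = 1.2548; K_s = 1+0.5/C = 1.0840
F_a = (F_max−F_min)/2 = 214 N; F_m = (F_max+F_min)/2 = 505 N
τ_a = K_W·8F_aD/(πd³) = 1.2548 × 183.88 = 230.73 MPa
τ_m = K_s·8F_mD/(πd³) = 1.0840 × 433.93 = 470.38 MPa
Soderberg: 1/n_f = τ_a/S_se + τ_m/S_sy = 230.73/271 + 470.38/666 = 0.85141 + 0.70628 = 1.5577
n_f = 1/1.5577 = 0.642

0.642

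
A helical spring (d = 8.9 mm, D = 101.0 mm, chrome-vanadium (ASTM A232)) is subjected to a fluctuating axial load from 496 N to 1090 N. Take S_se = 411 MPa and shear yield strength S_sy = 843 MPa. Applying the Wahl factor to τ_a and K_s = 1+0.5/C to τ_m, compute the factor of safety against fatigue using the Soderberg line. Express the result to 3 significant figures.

1.53

C = D/d = 101.0/8.9 = 11.3483; K_W = (4C−1)/(4C−4)+0.615/C = 1.1267; K_s = 1+0.5/C = 1.0441
F_a = (F_max−F_min)/2 = 297 N; F_m = (F_max+F_min)/2 = 793 N
τ_a = K_W·8F_aD/(πd³) = 1.1267 × 108.35 = 122.08 MPa
τ_m = K_s·8F_mD/(πd³) = 1.0441 × 289.31 = 302.06 MPa
Soderberg: 1/n_f = τ_a/S_se + τ_m/S_sy = 122.08/411 + 302.06/843 = 0.29703 + 0.35831 = 0.65534
n_f = 1/0.65534 = 1.526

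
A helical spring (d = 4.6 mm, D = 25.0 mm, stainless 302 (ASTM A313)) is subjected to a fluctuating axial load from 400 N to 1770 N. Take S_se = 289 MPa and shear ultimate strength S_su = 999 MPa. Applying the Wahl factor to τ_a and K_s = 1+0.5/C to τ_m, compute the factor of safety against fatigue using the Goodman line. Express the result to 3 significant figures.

0.362

C = D/d = 25.0/4.6 = 5.4348; K_W = (4C−1)/(4C−4)+0.615/C = 1.2823; K_s = 1+0.5/C = 1.0920
F_a = (F_max−F_min)/2 = 685 N; F_m = (F_max+F_min)/2 = 1085 N
τ_a = K_W·8F_aD/(πd³) = 1.2823 × 448.02 = 574.49 MPa
τ_m = K_s·8F_mD/(πd³) = 1.0920 × 709.64 = 774.92 MPa
Goodman: 1/n_f = τ_a/S_se + τ_m/S_su = 574.49/289 + 774.92/999 = 1.98784 + 0.77570 = 2.7635
n_f = 1/2.7635 = 0.3619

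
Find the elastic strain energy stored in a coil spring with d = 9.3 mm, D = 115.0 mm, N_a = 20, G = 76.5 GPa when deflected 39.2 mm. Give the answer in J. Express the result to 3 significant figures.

1.81 J

k = Gd⁴/(8D³N_a) = (76.5×10³)(9.3⁴)/(8·115.0³·20) = 2.3517 N/mm
U = ½kδ² = 0.5 × 2.3517 × 39.2² = 1806.8 N·mm = 1.8068 J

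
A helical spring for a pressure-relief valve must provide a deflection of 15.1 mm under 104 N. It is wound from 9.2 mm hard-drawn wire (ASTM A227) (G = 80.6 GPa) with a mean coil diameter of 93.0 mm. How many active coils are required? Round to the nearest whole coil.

13

Required rate k = F/δ = 104/15.1 = 6.8874 N/mm
N_a = Gd⁴/(8D³k) = (80.6×10³ × 9.2⁴)/(8 × 93.0³ × 6.8874)
    = 5.77413e+08 / 4.43195e+07 = 13.03 → 13 coils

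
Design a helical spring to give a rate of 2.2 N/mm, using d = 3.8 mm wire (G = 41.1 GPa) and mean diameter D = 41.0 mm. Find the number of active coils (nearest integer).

N_a = Gd⁴/(8D³k) = (41.1×10³ × 3.8⁴)/(8 × 41.0³ × 2.2)
    = 8.56991e+06 / 1.21301e+06 = 7.065 → 7 coils

7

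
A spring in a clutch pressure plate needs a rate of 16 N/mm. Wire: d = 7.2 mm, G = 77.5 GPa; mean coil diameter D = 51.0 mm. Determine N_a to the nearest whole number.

12

N_a = Gd⁴/(8D³k) = (77.5×10³ × 7.2⁴)/(8 × 51.0³ × 16)
    = 2.08272e+08 / 1.69793e+07 = 12.27 → 12 coils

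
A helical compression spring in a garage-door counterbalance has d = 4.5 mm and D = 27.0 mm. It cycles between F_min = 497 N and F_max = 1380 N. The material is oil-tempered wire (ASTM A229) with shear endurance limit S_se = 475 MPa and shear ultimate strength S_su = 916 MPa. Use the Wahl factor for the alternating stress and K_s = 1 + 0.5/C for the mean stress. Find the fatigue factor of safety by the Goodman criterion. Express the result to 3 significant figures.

0.583

C = D/d = 27.0/4.5 = 6.0000; K_W = (4C−1)/(4C−4)+0.615/C = 1.2525; K_s = 1+0.5/C = 1.0833
F_a = (F_max−F_min)/2 = 441.5 N; F_m = (F_max+F_min)/2 = 938.5 N
τ_a = K_W·8F_aD/(πd³) = 1.2525 × 333.12 = 417.23 MPa
τ_m = K_s·8F_mD/(πd³) = 1.0833 × 708.11 = 767.12 MPa
Goodman: 1/n_f = τ_a/S_se + τ_m/S_su = 417.23/475 + 767.12/916 = 0.87838 + 0.83747 = 1.7158
n_f = 1/1.7158 = 0.5828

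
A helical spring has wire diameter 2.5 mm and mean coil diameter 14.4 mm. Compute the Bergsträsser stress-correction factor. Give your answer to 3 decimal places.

C = D/d = 14.4/2.5 = 5.7600
K_B = (4C+2)/(4C−3) = 25.040/20.040 = 1.2495

1.250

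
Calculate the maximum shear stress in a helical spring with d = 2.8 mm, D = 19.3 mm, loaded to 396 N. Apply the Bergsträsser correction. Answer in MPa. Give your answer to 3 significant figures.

Spring index C = D/d = 19.3/2.8 = 6.8929
K_B = (4C+2)/(4C−3) = 29.571/24.571 = 1.2035
τ₀ = 8FD/(πd³) = 8·396·19.3/(π·2.8³) = 61142.4/68.964 = 886.58 MPa
τ_max = K·τ₀ = 1.2035 × 886.58 = 1067 MPa

1070 MPa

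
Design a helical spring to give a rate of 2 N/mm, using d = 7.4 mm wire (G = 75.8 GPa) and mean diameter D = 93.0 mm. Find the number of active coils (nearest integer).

N_a = Gd⁴/(8D³k) = (75.8×10³ × 7.4⁴)/(8 × 93.0³ × 2)
    = 2.27298e+08 / 1.28697e+07 = 17.66 → 18 coils

18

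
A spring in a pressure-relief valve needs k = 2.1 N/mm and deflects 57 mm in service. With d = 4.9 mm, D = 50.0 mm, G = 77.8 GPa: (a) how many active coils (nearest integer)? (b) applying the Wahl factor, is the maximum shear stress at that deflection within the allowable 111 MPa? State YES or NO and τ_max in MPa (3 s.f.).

(a) 21 coils; (b) NO, τ_max = 150 MPa

N_a = Gd⁴/(8D³k) = (77.8×10³)(4.9⁴)/(8·50.0³·2.1) = 21.36 → N_a = 21
Actual rate k = Gd⁴/(8D³·21) = 2.1357 N/mm
Working load F = kδ = 2.1357·57 = 121.74 N
C = 50.0/4.9 = 10.2041; K_W = (4C−1)/(4C−4)+0.615/C = 1.1418
τ_max = K_W·8FD/(πd³) = 1.1418·131.75 = 150.42 MPa
τ_max > 111 MPa → exceeds allowable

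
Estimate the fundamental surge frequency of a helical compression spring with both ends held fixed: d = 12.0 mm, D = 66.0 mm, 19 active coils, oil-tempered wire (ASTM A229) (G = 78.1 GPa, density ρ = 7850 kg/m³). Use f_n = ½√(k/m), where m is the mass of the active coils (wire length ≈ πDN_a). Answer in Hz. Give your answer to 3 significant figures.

k = Gd⁴/(8D³N_a) = (78.1×10³)(12.0⁴)/(8·66.0³·19) = 37.06 N/mm = 37060 N/m
Wire length L = πDN_a = π·66.0·19 = 3939.6 mm
m = ρ·(πd²/4)·L = 7850 × 113.1×10⁻⁶ m² × 3.9396 m = 3.4976 kg
f_n = ½√(k/m) = 0.5·√(37060/3.4976) = 0.5·√(10596) = 51.468 Hz

51.5 Hz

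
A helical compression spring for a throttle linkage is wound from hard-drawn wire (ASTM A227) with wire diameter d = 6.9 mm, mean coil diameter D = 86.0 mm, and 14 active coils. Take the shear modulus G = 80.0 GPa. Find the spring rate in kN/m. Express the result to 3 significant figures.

k = Gd⁴/(8D³N_a) = (80.0×10³ × 6.9⁴) / (8 × 86.0³ × 14)
  = 1.81337e+08 / 7.12383e+07 = 2.5455 N/mm

2.55 kN/m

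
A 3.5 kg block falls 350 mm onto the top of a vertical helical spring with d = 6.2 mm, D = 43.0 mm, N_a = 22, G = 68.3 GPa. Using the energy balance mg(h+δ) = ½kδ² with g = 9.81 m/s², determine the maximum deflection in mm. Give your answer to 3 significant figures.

k = Gd⁴/(8D³N_a) = (68.3×10³)(6.2⁴)/(8·43.0³·22) = 7.2122 N/mm
W = mg = 3.5 × 9.81 = 34.335 N
½kδ² − Wδ − Wh = 0 → δ = (W + √(W² + 2kWh))/k
δ = (34.335 + √(1178.9 + 173342))/7.2122 = (34.335 + 417.76)/7.2122 = 62.684 mm

62.7 mm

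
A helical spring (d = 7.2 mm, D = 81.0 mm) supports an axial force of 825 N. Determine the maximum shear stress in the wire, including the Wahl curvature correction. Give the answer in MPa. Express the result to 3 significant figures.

514 MPa

Spring index C = D/d = 81.0/7.2 = 11.2500
K_W = (4C−1)/(4C−4) + 0.615/C = 44.000/41.000 + 0.0547 = 1.1278
τ₀ = 8FD/(πd³) = 8·825·81.0/(π·7.2³) = 534600/1172.6 = 455.91 MPa
τ_max = K·τ₀ = 1.1278 × 455.91 = 514.2 MPa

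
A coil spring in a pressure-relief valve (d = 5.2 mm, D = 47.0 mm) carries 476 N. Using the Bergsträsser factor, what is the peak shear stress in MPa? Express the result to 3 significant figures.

466 MPa

Spring index C = D/d = 47.0/5.2 = 9.0385
K_B = (4C+2)/(4C−3) = 38.154/33.154 = 1.1508
τ₀ = 8FD/(πd³) = 8·476·47.0/(π·5.2³) = 178976/441.73 = 405.17 MPa
τ_max = K·τ₀ = 1.1508 × 405.17 = 466.27 MPa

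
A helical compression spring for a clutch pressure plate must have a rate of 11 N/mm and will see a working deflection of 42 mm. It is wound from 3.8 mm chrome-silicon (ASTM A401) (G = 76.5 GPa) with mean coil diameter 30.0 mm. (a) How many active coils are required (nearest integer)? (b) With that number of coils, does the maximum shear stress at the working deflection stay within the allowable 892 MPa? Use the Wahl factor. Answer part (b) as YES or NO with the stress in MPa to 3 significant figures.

(a) 7 coils; (b) YES, τ_max = 732 MPa

N_a = Gd⁴/(8D³k) = (76.5×10³)(3.8⁴)/(8·30.0³·11) = 6.714 → N_a = 7
Actual rate k = Gd⁴/(8D³·7) = 10.55 N/mm
Working load F = kδ = 10.55·42 = 443.09 N
C = 30.0/3.8 = 7.8947; K_W = (4C−1)/(4C−4)+0.615/C = 1.1867
τ_max = K_W·8FD/(πd³) = 1.1867·616.88 = 732.04 MPa
τ_max ≤ 892 MPa → acceptable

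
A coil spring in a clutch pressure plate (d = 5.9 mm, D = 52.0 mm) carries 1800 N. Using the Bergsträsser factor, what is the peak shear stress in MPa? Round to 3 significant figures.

1340 MPa

Spring index C = D/d = 52.0/5.9 = 8.8136
K_B = (4C+2)/(4C−3) = 37.254/32.254 = 1.1550
τ₀ = 8FD/(πd³) = 8·1800·52.0/(π·5.9³) = 748800/645.22 = 1160.5 MPa
τ_max = K·τ₀ = 1.1550 × 1160.5 = 1340.4 MPa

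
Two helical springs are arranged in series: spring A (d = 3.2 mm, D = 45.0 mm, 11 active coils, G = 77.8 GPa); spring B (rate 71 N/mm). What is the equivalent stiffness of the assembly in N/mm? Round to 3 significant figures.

k_A = Gd⁴/(8D³N_a) = (77.8×10³)(3.2⁴)/(8·45.0³·11) = 1.0173 N/mm
Series: 1/k_eq = 1/1.0173 + 1/71 = 0.99706; k_eq = 1.003 N/mm

1.00 N/mm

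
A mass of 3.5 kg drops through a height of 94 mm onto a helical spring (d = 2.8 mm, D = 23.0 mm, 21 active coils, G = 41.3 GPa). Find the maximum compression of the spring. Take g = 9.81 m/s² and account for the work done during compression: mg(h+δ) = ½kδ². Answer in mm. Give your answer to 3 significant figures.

105 mm

k = Gd⁴/(8D³N_a) = (41.3×10³)(2.8⁴)/(8·23.0³·21) = 1.2419 N/mm
W = mg = 3.5 × 9.81 = 34.335 N
½kδ² − Wδ − Wh = 0 → δ = (W + √(W² + 2kWh))/k
δ = (34.335 + √(1178.9 + 8016.49))/1.2419 = (34.335 + 95.893)/1.2419 = 104.86 mm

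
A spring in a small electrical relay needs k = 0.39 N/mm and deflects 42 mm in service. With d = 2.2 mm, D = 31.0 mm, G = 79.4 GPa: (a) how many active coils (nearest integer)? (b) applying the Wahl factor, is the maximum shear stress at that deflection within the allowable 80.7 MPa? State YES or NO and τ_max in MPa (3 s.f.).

(a) 20 coils; (b) NO, τ_max = 134 MPa

N_a = Gd⁴/(8D³k) = (79.4×10³)(2.2⁴)/(8·31.0³·0.39) = 20.01 → N_a = 20
Actual rate k = Gd⁴/(8D³·20) = 0.39022 N/mm
Working load F = kδ = 0.39022·42 = 16.389 N
C = 31.0/2.2 = 14.0909; K_W = (4C−1)/(4C−4)+0.615/C = 1.1009
τ_max = K_W·8FD/(πd³) = 1.1009·121.5 = 133.77 MPa
τ_max > 80.7 MPa → exceeds allowable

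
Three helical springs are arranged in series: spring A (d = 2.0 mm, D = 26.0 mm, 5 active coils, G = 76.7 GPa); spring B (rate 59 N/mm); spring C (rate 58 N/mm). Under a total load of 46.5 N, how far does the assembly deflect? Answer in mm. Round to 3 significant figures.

k_A = Gd⁴/(8D³N_a) = (76.7×10³)(2.0⁴)/(8·26.0³·5) = 1.7456 N/mm
Series: 1/k_eq = 1/1.7456 + 1/59 + 1/58 = 0.60707; k_eq = 1.6473 N/mm
δ = F/k_eq = 46.5/1.6473 = 28.229 mm

28.2 mm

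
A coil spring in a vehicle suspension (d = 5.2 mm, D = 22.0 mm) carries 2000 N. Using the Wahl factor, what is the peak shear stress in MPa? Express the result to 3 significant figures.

Spring index C = D/d = 22.0/5.2 = 4.2308
K_W = (4C−1)/(4C−4) + 0.615/C = 15.923/12.923 + 0.1454 = 1.3775
τ₀ = 8FD/(πd³) = 8·2000·22.0/(π·5.2³) = 352000/441.73 = 796.86 MPa
τ_max = K·τ₀ = 1.3775 × 796.86 = 1097.7 MPa

1100 MPa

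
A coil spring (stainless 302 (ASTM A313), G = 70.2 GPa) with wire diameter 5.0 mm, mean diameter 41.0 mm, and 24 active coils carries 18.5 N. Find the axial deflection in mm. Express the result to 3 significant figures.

k = Gd⁴/(8D³N_a) = (70.2×10³)(5.0⁴)/(8·41.0³·24) = 3.3156 N/mm
δ = F/k = 18.5 / 3.3156 = 5.5797 mm

5.58 mm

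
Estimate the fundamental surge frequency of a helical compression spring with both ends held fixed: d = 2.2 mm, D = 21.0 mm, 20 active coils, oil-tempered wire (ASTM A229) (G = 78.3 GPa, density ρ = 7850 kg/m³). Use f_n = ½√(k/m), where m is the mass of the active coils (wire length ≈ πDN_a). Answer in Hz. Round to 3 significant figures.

k = Gd⁴/(8D³N_a) = (78.3×10³)(2.2⁴)/(8·21.0³·20) = 1.2379 N/mm = 1237.9 N/m
Wire length L = πDN_a = π·21.0·20 = 1319.5 mm
m = ρ·(πd²/4)·L = 7850 × 3.8013×10⁻⁶ m² × 1.3195 m = 0.039374 kg
f_n = ½√(k/m) = 0.5·√(1237.9/0.039374) = 0.5·√(31439) = 88.655 Hz

88.7 Hz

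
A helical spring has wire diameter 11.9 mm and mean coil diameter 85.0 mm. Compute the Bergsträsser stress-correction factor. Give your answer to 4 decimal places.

C = D/d = 85.0/11.9 = 7.1429
K_B = (4C+2)/(4C−3) = 30.571/25.571 = 1.1955

1.1955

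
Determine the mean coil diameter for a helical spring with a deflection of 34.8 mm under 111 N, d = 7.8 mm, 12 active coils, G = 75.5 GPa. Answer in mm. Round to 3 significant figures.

97.0 mm

Required rate k = F/δ = 111/34.8 = 3.1897 N/mm
D = (Gd⁴/(8N_a·k))^(1/3) = (75.5×10³·7.8⁴/(8·12·3.1897))^(1/3)
  = (912663)^(1/3) = 96.9996 mm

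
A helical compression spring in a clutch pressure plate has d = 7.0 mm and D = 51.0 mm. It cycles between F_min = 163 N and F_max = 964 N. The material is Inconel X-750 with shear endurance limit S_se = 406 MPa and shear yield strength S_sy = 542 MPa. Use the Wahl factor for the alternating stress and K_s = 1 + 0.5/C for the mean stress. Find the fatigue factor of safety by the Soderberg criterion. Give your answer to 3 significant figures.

1.15

C = D/d = 51.0/7.0 = 7.2857; K_W = (4C−1)/(4C−4)+0.615/C = 1.2037; K_s = 1+0.5/C = 1.0686
F_a = (F_max−F_min)/2 = 400.5 N; F_m = (F_max+F_min)/2 = 563.5 N
τ_a = K_W·8F_aD/(πd³) = 1.2037 × 151.64 = 182.54 MPa
τ_m = K_s·8F_mD/(πd³) = 1.0686 × 213.36 = 228 MPa
Soderberg: 1/n_f = τ_a/S_se + τ_m/S_sy = 182.54/406 + 228/542 = 0.44960 + 0.42067 = 0.87026
n_f = 1/0.87026 = 1.149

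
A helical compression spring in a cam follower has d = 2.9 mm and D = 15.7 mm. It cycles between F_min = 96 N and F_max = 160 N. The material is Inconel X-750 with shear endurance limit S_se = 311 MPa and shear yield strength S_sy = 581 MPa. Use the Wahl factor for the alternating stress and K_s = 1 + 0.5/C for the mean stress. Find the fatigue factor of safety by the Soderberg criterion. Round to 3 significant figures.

1.64

C = D/d = 15.7/2.9 = 5.4138; K_W = (4C−1)/(4C−4)+0.615/C = 1.2835; K_s = 1+0.5/C = 1.0924
F_a = (F_max−F_min)/2 = 32 N; F_m = (F_max+F_min)/2 = 128 N
τ_a = K_W·8F_aD/(πd³) = 1.2835 × 52.456 = 67.328 MPa
τ_m = K_s·8F_mD/(πd³) = 1.0924 × 209.82 = 229.2 MPa
Soderberg: 1/n_f = τ_a/S_se + τ_m/S_sy = 67.328/311 + 229.2/581 = 0.21649 + 0.39450 = 0.61099
n_f = 1/0.61099 = 1.637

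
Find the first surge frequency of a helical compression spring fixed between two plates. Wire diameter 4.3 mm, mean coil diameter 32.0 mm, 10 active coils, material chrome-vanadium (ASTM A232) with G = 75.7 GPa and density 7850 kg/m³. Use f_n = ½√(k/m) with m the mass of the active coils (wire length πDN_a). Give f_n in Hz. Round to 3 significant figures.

k = Gd⁴/(8D³N_a) = (75.7×10³)(4.3⁴)/(8·32.0³·10) = 9.8726 N/mm = 9872.6 N/m
Wire length L = πDN_a = π·32.0·10 = 1005.3 mm
m = ρ·(πd²/4)·L = 7850 × 14.522×10⁻⁶ m² × 1.0053 m = 0.1146 kg
f_n = ½√(k/m) = 0.5·√(9872.6/0.1146) = 0.5·√(86146) = 146.75 Hz

147 Hz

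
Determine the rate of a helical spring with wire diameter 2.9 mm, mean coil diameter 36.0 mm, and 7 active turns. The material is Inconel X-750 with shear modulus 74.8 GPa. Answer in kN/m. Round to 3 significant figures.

2.02 kN/m

k = Gd⁴/(8D³N_a) = (74.8×10³ × 2.9⁴) / (8 × 36.0³ × 7)
  = 5.29046e+06 / 2.61274e+06 = 2.0249 N/mm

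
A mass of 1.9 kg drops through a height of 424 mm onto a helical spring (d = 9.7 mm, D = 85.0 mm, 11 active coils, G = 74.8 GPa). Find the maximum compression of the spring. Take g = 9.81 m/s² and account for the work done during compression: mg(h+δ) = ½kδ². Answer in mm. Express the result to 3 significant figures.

k = Gd⁴/(8D³N_a) = (74.8×10³)(9.7⁴)/(8·85.0³·11) = 12.253 N/mm
W = mg = 1.9 × 9.81 = 18.639 N
½kδ² − Wδ − Wh = 0 → δ = (W + √(W² + 2kWh))/k
δ = (18.639 + √(347.41 + 193672))/12.253 = (18.639 + 440.48)/12.253 = 37.469 mm

37.5 mm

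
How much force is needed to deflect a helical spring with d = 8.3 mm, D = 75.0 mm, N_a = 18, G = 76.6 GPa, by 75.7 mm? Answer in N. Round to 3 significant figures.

453 N

k = Gd⁴/(8D³N_a) = (76.6×10³)(8.3⁴)/(8·75.0³·18) = 5.984 N/mm
F = k·δ = 5.984 × 75.7 = 452.99 N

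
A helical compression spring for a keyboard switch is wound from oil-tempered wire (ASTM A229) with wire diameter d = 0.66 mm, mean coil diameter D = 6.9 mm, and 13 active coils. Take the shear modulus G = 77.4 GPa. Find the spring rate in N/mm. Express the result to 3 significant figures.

0.430 N/mm

k = Gd⁴/(8D³N_a) = (77.4×10³ × 0.66⁴) / (8 × 6.9³ × 13)
  = 14686.4 / 34164.9 = 0.42987 N/mm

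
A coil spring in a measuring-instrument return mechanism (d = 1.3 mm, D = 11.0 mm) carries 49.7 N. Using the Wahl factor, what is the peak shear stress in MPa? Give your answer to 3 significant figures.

Spring index C = D/d = 11.0/1.3 = 8.4615
K_W = (4C−1)/(4C−4) + 0.615/C = 32.846/29.846 + 0.0727 = 1.1732
τ₀ = 8FD/(πd³) = 8·49.7·11.0/(π·1.3³) = 4373.6/6.9021 = 633.66 MPa
τ_max = K·τ₀ = 1.1732 × 633.66 = 743.41 MPa

743 MPa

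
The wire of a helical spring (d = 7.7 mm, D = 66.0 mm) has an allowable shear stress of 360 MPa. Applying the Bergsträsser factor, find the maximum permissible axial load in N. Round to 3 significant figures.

C = D/d = 66.0/7.7 = 8.5714
K_B = (4C+2)/(4C−3) = 36.286/31.286 = 1.1598
τ_max = K·8FD/(πd³) → F_max = τ_allow·πd³/(8DK)
F_max = 360·π·7.7³/(8·66.0·1.1598) = 5.1633e+05/612.38 = 843.14 N

843 N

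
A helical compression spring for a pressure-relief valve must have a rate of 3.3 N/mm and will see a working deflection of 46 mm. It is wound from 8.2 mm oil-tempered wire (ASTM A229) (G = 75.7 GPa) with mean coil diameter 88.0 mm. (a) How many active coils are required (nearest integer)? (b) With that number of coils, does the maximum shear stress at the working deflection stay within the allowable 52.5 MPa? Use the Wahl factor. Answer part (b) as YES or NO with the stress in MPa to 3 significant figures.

(a) 19 coils; (b) NO, τ_max = 70.1 MPa

N_a = Gd⁴/(8D³k) = (75.7×10³)(8.2⁴)/(8·88.0³·3.3) = 19.02 → N_a = 19
Actual rate k = Gd⁴/(8D³·19) = 3.3041 N/mm
Working load F = kδ = 3.3041·46 = 151.99 N
C = 88.0/8.2 = 10.7317; K_W = (4C−1)/(4C−4)+0.615/C = 1.1344
τ_max = K_W·8FD/(πd³) = 1.1344·61.773 = 70.074 MPa
τ_max > 52.5 MPa → exceeds allowable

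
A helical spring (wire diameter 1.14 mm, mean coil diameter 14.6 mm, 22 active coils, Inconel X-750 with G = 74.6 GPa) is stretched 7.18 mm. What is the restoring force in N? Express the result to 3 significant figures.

1.65 N

k = Gd⁴/(8D³N_a) = (74.6×10³)(1.14⁴)/(8·14.6³·22) = 0.23003 N/mm
F = k·δ = 0.23003 × 7.18 = 1.6516 N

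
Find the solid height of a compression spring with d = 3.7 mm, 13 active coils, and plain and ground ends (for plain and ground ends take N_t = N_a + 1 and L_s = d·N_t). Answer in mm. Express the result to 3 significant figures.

51.8 mm

plain and ground ends: N_t = N_a + 1 = 13 + 1 = 14
L_s = d·N_t = 3.7 × 14 = 51.8 mm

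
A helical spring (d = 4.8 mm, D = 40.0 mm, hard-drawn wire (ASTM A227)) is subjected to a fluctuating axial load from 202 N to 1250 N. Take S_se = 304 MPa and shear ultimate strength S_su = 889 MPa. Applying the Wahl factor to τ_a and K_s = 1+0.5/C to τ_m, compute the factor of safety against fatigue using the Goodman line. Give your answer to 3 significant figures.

0.375

C = D/d = 40.0/4.8 = 8.3333; K_W = (4C−1)/(4C−4)+0.615/C = 1.1761; K_s = 1+0.5/C = 1.0600
F_a = (F_max−F_min)/2 = 524 N; F_m = (F_max+F_min)/2 = 726 N
τ_a = K_W·8F_aD/(πd³) = 1.1761 × 482.62 = 567.6 MPa
τ_m = K_s·8F_mD/(πd³) = 1.0600 × 668.67 = 708.79 MPa
Goodman: 1/n_f = τ_a/S_se + τ_m/S_su = 567.6/304 + 708.79/889 = 1.86710 + 0.79729 = 2.6644
n_f = 1/2.6644 = 0.3753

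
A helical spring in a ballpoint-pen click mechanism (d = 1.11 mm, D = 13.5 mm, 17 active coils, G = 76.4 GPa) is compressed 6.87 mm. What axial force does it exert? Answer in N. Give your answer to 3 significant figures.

k = Gd⁴/(8D³N_a) = (76.4×10³)(1.11⁴)/(8·13.5³·17) = 0.34661 N/mm
F = k·δ = 0.34661 × 6.87 = 2.3812 N

2.38 N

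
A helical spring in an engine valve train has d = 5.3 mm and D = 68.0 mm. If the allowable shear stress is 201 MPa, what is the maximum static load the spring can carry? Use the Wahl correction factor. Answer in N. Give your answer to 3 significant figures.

156 N

C = D/d = 68.0/5.3 = 12.8302
K_W = (4C−1)/(4C−4) + 0.615/C = 50.321/47.321 + 0.0479 = 1.1113
τ_max = K·8FD/(πd³) → F_max = τ_allow·πd³/(8DK)
F_max = 201·π·5.3³/(8·68.0·1.1113) = 94010/604.56 = 155.5 N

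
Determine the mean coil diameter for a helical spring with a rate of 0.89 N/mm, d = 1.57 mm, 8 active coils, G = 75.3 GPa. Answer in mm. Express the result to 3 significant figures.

20.0 mm

D = (Gd⁴/(8N_a·k))^(1/3) = (75.3×10³·1.57⁴/(8·8·0.89))^(1/3)
  = (8032)^(1/3) = 20.0266 mm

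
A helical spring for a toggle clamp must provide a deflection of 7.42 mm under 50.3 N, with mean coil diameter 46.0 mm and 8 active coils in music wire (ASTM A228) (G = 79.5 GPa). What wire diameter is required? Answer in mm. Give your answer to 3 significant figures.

Required rate k = F/δ = 50.3/7.42 = 6.779 N/mm
d = (8D³N_a·k / G)^(1/4) = (8·46.0³·8·6.779 / (79.5×10³))^0.25
  = (531.19)^0.25 = 4.8008 mm

4.80 mm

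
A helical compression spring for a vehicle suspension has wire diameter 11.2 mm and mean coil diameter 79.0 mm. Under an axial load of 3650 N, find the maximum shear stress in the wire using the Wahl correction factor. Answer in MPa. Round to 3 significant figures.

Spring index C = D/d = 79.0/11.2 = 7.0536
K_W = (4C−1)/(4C−4) + 0.615/C = 27.214/24.214 + 0.0872 = 1.2111
τ₀ = 8FD/(πd³) = 8·3650·79.0/(π·11.2³) = 2.3068e+06/4413.7 = 522.64 MPa
τ_max = K·τ₀ = 1.2111 × 522.64 = 632.97 MPa

633 MPa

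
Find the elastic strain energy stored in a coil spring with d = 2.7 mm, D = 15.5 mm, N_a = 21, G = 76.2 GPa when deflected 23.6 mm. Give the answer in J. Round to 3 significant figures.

1.80 J

k = Gd⁴/(8D³N_a) = (76.2×10³)(2.7⁴)/(8·15.5³·21) = 6.473 N/mm
U = ½kδ² = 0.5 × 6.473 × 23.6² = 1802.6 N·mm = 1.8026 J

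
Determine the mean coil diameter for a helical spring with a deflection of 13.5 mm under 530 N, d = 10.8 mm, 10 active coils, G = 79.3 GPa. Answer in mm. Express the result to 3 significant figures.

70.0 mm

Required rate k = F/δ = 530/13.5 = 39.259 N/mm
D = (Gd⁴/(8N_a·k))^(1/3) = (79.3×10³·10.8⁴/(8·10·39.259))^(1/3)
  = (343507)^(1/3) = 70.0345 mm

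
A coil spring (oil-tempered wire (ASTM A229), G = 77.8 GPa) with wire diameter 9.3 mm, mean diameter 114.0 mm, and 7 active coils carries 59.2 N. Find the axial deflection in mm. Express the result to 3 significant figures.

8.44 mm

k = Gd⁴/(8D³N_a) = (77.8×10³)(9.3⁴)/(8·114.0³·7) = 7.0147 N/mm
δ = F/k = 59.2 / 7.0147 = 8.4394 mm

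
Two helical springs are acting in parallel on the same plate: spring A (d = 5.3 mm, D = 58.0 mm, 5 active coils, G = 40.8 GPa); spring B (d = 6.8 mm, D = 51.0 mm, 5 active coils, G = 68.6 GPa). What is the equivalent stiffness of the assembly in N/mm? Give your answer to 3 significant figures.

31.8 N/mm

k_A = Gd⁴/(8D³N_a) = (40.8×10³)(5.3⁴)/(8·58.0³·5) = 4.125 N/mm
k_B = Gd⁴/(8D³N_a) = (68.6×10³)(6.8⁴)/(8·51.0³·5) = 27.643 N/mm
Parallel: k_eq = 4.125 + 27.643 = 31.768 N/mm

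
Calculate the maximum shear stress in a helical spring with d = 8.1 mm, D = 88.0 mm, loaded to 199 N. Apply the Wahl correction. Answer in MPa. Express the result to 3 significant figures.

95.0 MPa

Spring index C = D/d = 88.0/8.1 = 10.8642
K_W = (4C−1)/(4C−4) + 0.615/C = 42.457/39.457 + 0.0566 = 1.1326
τ₀ = 8FD/(πd³) = 8·199·88.0/(π·8.1³) = 140096/1669.6 = 83.911 MPa
τ_max = K·τ₀ = 1.1326 × 83.911 = 95.041 MPa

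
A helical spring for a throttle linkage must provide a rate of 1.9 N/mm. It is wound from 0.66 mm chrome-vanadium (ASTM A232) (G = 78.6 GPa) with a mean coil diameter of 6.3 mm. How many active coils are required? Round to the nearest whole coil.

N_a = Gd⁴/(8D³k) = (78.6×10³ × 0.66⁴)/(8 × 6.3³ × 1.9)
    = 14914.1 / 3800.71 = 3.924 → 4 coils

4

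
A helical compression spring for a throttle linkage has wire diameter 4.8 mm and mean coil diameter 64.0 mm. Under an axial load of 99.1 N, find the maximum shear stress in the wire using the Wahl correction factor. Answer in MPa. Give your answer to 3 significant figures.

Spring index C = D/d = 64.0/4.8 = 13.3333
K_W = (4C−1)/(4C−4) + 0.615/C = 52.333/49.333 + 0.0461 = 1.1069
τ₀ = 8FD/(πd³) = 8·99.1·64.0/(π·4.8³) = 50739.2/347.44 = 146.04 MPa
τ_max = K·τ₀ = 1.1069 × 146.04 = 161.66 MPa

162 MPa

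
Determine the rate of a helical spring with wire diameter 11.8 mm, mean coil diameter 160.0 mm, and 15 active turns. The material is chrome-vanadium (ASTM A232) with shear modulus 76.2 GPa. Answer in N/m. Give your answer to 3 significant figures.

k = Gd⁴/(8D³N_a) = (76.2×10³ × 11.8⁴) / (8 × 160.0³ × 15)
  = 1.47735e+09 / 4.9152e+08 = 3.0057 N/mm = 3005.7 N/m

3010 N/m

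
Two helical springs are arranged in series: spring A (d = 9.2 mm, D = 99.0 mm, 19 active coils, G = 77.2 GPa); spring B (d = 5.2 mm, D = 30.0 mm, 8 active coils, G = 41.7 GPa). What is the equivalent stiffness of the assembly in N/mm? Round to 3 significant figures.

k_A = Gd⁴/(8D³N_a) = (77.2×10³)(9.2⁴)/(8·99.0³·19) = 3.7499 N/mm
k_B = Gd⁴/(8D³N_a) = (41.7×10³)(5.2⁴)/(8·30.0³·8) = 17.644 N/mm
Series: 1/k_eq = 1/3.7499 + 1/17.644 = 0.32335; k_eq = 3.0926 N/mm

3.09 N/mm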